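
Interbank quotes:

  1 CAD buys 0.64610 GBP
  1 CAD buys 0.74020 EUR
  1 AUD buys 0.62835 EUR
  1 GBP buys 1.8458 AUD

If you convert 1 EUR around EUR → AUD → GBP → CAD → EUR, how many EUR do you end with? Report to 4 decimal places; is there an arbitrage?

Around EUR → AUD → GBP → CAD → EUR: 1 ÷ 0.62835 ÷ 1.8458 ÷ 0.64610 × 0.74020 = 0.987786
Product < 1; profitable direction is EUR → CAD → GBP → AUD → EUR.

0.9878 (arbitrage exists)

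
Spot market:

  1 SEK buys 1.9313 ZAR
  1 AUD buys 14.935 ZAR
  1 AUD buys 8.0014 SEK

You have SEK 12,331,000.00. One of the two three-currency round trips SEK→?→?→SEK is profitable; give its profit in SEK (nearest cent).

Profit: SEK 427,769.55

Profitable loop is SEK → ZAR → AUD → SEK:
SEK 12,331,000.00 × 1.9313 = ZAR 23,814,860.30
ZAR 23,814,860.30 ÷ 14.935 = AUD 1,594,567.14
AUD 1,594,567.14 × 8.0014 = SEK 12,758,769.55
Profit = SEK 12,758,769.55 − SEK 12,331,000.00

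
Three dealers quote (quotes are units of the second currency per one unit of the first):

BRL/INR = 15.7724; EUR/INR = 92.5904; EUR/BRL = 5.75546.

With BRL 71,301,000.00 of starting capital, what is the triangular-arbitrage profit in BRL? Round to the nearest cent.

Profitable loop is BRL → EUR → INR → BRL:
BRL 71,301,000.00 ÷ 5.75546 = EUR 12,388,410.31
EUR 12,388,410.31 × 92.5904 = INR 1,147,047,865.92
INR 1,147,047,865.92 ÷ 15.7724 = BRL 72,725,004.81
Profit = BRL 72,725,004.81 − BRL 71,301,000.00

Profit: BRL 1,424,004.81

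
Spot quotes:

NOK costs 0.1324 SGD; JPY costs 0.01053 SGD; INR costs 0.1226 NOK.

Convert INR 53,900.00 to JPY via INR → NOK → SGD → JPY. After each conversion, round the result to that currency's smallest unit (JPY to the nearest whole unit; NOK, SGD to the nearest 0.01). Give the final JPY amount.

JPY 83,088

INR 53,900.00 × 0.1226 = NOK 6,608.14
NOK 6,608.14 × 0.1324 = SGD 874.92
SGD 874.92 ÷ 0.01053 = JPY 83,088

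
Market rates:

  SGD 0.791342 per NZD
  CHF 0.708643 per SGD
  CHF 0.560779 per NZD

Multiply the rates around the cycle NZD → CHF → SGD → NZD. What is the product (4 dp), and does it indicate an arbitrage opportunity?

Around NZD → CHF → SGD → NZD: 1 × 0.560779 ÷ 0.708643 ÷ 0.791342 = 1.000000
Product ≈ 1 (deviation 0.000%, within rounding noise).

1.0000 (no arbitrage)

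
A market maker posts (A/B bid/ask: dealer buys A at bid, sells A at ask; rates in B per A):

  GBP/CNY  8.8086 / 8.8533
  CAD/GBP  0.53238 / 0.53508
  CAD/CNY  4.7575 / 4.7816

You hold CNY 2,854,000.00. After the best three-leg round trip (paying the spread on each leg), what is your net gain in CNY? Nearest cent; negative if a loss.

Net profit: CNY 12,215.67

Best loop CNY → GBP → CAD → CNY:
CNY 2,854,000.00 ÷ 8.8533 (buy GBP at ask) = GBP 322,365.67
GBP 322,365.67 ÷ 0.53508 (buy CAD at ask) = CAD 602,462.57
CAD 602,462.57 × 4.7575 (sell CAD at bid) = CNY 2,866,215.67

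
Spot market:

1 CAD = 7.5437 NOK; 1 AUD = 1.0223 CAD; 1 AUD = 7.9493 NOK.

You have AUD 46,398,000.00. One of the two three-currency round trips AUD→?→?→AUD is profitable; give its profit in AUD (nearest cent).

Profit: AUD 1,428,145.20

Profitable loop is AUD → NOK → CAD → AUD:
AUD 46,398,000.00 × 7.9493 = NOK 368,831,621.40
NOK 368,831,621.40 ÷ 7.5437 = CAD 48,892,668.24
CAD 48,892,668.24 ÷ 1.0223 = AUD 47,826,145.20
Profit = AUD 47,826,145.20 − AUD 46,398,000.00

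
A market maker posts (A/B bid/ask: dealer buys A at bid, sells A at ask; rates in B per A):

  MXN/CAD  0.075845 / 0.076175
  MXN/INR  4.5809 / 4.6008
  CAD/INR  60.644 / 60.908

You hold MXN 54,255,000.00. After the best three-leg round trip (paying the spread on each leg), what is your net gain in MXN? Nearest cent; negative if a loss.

Best loop MXN → CAD → INR → MXN:
MXN 54,255,000.00 × 0.075845 (sell MXN at bid) = CAD 4,114,970.47
CAD 4,114,970.47 × 60.644 (sell CAD at bid) = INR 249,548,269.49
INR 249,548,269.49 ÷ 4.6008 (buy MXN at ask) = MXN 54,240,190.72

Net result: MXN -14,809.28 (no profitable arbitrage after spreads)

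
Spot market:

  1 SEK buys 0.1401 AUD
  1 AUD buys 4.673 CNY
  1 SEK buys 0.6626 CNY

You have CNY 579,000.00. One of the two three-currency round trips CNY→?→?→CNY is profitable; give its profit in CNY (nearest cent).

Profitable loop is CNY → AUD → SEK → CNY:
CNY 579,000.00 ÷ 4.673 = AUD 123,903.27
AUD 123,903.27 ÷ 0.1401 = SEK 884,391.68
SEK 884,391.68 × 0.6626 = CNY 585,997.93
Profit = CNY 585,997.93 − CNY 579,000.00

Profit: CNY 6,997.93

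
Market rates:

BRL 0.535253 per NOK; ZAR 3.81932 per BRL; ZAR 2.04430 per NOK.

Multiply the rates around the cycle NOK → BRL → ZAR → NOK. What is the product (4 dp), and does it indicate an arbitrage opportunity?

1.0000 (no arbitrage)

Around NOK → BRL → ZAR → NOK: 1 × 0.535253 × 3.81932 ÷ 2.04430 = 1.000001
Product ≈ 1 (deviation 0.000%, within rounding noise).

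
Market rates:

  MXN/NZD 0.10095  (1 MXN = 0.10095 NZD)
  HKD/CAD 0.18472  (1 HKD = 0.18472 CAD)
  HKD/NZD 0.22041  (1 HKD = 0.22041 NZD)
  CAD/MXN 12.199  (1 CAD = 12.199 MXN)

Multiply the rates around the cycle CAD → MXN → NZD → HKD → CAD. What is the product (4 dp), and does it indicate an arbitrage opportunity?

1.0321 (arbitrage exists)

Around CAD → MXN → NZD → HKD → CAD: 1 × 12.199 × 0.10095 ÷ 0.22041 × 0.18472 = 1.032080
Product > 1; profitable direction is CAD → MXN → NZD → HKD → CAD.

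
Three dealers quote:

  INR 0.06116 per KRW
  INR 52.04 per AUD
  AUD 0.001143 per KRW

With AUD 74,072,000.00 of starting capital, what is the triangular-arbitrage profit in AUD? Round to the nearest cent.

Profitable loop is AUD → KRW → INR → AUD:
AUD 74,072,000.00 ÷ 0.001143 = KRW 64,804,899,388
KRW 64,804,899,388 × 0.06116 = INR 3,963,467,646.54
INR 3,963,467,646.54 ÷ 52.04 = AUD 76,161,945.55
Profit = AUD 76,161,945.55 − AUD 74,072,000.00

Profit: AUD 2,089,945.55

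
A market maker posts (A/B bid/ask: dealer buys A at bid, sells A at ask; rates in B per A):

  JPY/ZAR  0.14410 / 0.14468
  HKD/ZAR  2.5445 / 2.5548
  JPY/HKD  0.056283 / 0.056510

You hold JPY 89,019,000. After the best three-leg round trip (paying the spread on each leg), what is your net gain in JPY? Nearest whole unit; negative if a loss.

Best loop JPY → ZAR → HKD → JPY:
JPY 89,019,000 × 0.14410 (sell JPY at bid) = ZAR 12,827,637.90
ZAR 12,827,637.90 ÷ 2.5548 (buy HKD at ask) = HKD 5,020,994.95
HKD 5,020,994.95 ÷ 0.056510 (buy JPY at ask) = JPY 88,851,441

Net result: JPY -167,559 (no profitable arbitrage after spreads)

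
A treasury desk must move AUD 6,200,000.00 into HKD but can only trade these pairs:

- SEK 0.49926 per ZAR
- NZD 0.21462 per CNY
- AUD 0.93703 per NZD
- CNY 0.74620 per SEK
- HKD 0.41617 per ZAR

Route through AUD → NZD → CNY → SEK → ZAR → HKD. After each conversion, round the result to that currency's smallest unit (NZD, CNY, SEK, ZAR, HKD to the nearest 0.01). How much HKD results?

HKD 34,439,493.59

AUD 6,200,000.00 ÷ 0.93703 = NZD 6,616,650.48
NZD 6,616,650.48 ÷ 0.21462 = CNY 30,829,608.05
CNY 30,829,608.05 ÷ 0.74620 = SEK 41,315,475.81
SEK 41,315,475.81 ÷ 0.49926 = ZAR 82,753,426.69
ZAR 82,753,426.69 × 0.41617 = HKD 34,439,493.59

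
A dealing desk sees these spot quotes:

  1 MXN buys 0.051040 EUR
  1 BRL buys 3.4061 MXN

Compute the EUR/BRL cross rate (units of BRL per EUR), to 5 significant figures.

EUR/BRL = 5.7522

1 EUR ÷ 0.051040 = 19.5925 MXN
19.5925 MXN ÷ 3.4061 = 5.75217 BRL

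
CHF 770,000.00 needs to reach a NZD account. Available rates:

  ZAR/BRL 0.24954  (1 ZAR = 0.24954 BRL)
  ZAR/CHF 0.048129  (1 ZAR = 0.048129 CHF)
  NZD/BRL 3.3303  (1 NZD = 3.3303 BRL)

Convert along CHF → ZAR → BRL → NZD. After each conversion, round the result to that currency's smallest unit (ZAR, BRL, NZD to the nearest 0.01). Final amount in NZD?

CHF 770,000.00 ÷ 0.048129 = ZAR 15,998,670.24
ZAR 15,998,670.24 × 0.24954 = BRL 3,992,308.17
BRL 3,992,308.17 ÷ 3.3303 = NZD 1,198,783.34

NZD 1,198,783.34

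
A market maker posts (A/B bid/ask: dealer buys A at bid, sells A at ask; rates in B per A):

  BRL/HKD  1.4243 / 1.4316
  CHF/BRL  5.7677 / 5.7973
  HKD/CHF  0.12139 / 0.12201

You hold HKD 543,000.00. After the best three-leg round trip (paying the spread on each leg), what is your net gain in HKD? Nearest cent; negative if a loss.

Best loop HKD → CHF → BRL → HKD:
HKD 543,000.00 × 0.12139 (sell HKD at bid) = CHF 65,914.77
CHF 65,914.77 × 5.7677 (sell CHF at bid) = BRL 380,176.62
BRL 380,176.62 × 1.4243 (sell BRL at bid) = HKD 541,485.56

Net result: HKD -1,514.44 (no profitable arbitrage after spreads)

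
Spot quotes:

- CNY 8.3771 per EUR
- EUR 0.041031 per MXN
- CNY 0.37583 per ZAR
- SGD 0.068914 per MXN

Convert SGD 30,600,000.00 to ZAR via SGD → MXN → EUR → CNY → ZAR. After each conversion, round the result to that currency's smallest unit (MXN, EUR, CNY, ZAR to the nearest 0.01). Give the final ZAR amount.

SGD 30,600,000.00 ÷ 0.068914 = MXN 444,031,691.67
MXN 444,031,691.67 × 0.041031 = EUR 18,219,064.34
EUR 18,219,064.34 × 8.3771 = CNY 152,622,923.88
CNY 152,622,923.88 ÷ 0.37583 = ZAR 406,095,638.67

ZAR 406,095,638.67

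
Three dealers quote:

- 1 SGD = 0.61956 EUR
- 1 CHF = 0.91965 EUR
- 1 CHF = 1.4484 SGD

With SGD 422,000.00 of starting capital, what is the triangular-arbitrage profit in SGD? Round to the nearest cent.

Profitable loop is SGD → CHF → EUR → SGD:
SGD 422,000.00 ÷ 1.4484 = CHF 291,355.98
CHF 291,355.98 × 0.91965 = EUR 267,945.53
EUR 267,945.53 ÷ 0.61956 = SGD 432,477.12
Profit = SGD 432,477.12 − SGD 422,000.00

Profit: SGD 10,477.12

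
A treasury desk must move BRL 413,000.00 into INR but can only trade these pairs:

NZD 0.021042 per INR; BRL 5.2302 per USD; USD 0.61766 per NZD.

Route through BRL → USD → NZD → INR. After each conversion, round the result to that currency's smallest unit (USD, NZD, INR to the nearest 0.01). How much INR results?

BRL 413,000.00 ÷ 5.2302 = USD 78,964.48
USD 78,964.48 ÷ 0.61766 = NZD 127,844.57
NZD 127,844.57 ÷ 0.021042 = INR 6,075,685.30

INR 6,075,685.30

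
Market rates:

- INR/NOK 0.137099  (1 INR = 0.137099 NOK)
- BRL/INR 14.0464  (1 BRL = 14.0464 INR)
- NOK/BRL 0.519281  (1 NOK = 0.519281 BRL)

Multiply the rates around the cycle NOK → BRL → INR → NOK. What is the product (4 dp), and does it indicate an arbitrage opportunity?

1.0000 (no arbitrage)

Around NOK → BRL → INR → NOK: 1 × 0.519281 × 14.0464 × 0.137099 = 1.000004
Product ≈ 1 (deviation 0.000%, within rounding noise).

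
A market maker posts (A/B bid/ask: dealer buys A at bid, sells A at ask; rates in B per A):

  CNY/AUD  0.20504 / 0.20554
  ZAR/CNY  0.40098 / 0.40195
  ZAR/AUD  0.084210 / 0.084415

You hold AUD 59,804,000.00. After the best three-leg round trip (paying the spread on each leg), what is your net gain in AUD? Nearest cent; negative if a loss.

Net profit: AUD 1,153,270.88

Best loop AUD → CNY → ZAR → AUD:
AUD 59,804,000.00 ÷ 0.20554 (buy CNY at ask) = CNY 290,960,397.00
CNY 290,960,397.00 ÷ 0.40195 (buy ZAR at ask) = ZAR 723,872,115.94
ZAR 723,872,115.94 × 0.084210 (sell ZAR at bid) = AUD 60,957,270.88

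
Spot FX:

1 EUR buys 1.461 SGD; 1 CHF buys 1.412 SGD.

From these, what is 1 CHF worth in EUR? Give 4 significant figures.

CHF/EUR = 0.9665

1 CHF × 1.412 = 1.412 SGD
1.412 SGD ÷ 1.461 = 0.966461 EUR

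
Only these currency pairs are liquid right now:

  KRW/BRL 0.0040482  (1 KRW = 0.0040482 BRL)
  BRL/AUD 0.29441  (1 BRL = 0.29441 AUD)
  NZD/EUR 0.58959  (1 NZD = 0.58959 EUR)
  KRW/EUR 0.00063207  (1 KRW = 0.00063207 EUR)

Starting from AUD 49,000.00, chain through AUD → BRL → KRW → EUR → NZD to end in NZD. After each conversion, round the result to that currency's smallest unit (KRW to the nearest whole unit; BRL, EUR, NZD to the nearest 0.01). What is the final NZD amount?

NZD 44,075.44

AUD 49,000.00 ÷ 0.29441 = BRL 166,434.56
BRL 166,434.56 ÷ 0.0040482 = KRW 41,113,226
KRW 41,113,226 × 0.00063207 = EUR 25,986.44
EUR 25,986.44 ÷ 0.58959 = NZD 44,075.44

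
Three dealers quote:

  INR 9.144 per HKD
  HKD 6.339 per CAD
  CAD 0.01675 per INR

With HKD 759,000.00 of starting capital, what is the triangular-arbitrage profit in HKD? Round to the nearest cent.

Profit: HKD 22,753.79

Profitable loop is HKD → CAD → INR → HKD:
HKD 759,000.00 ÷ 6.339 = CAD 119,734.97
CAD 119,734.97 ÷ 0.01675 = INR 7,148,356.65
INR 7,148,356.65 ÷ 9.144 = HKD 781,753.79
Profit = HKD 781,753.79 − HKD 759,000.00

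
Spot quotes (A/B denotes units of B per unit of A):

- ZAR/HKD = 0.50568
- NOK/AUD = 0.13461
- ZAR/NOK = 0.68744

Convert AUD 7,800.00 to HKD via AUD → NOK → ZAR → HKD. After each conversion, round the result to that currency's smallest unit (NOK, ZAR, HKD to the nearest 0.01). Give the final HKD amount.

AUD 7,800.00 ÷ 0.13461 = NOK 57,945.17
NOK 57,945.17 ÷ 0.68744 = ZAR 84,291.24
ZAR 84,291.24 × 0.50568 = HKD 42,624.39

HKD 42,624.39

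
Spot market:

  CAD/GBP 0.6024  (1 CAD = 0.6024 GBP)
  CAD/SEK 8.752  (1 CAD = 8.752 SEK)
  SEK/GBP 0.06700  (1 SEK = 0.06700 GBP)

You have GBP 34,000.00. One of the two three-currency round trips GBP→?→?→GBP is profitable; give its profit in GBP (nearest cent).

Profit: GBP 928.65

Profitable loop is GBP → SEK → CAD → GBP:
GBP 34,000.00 ÷ 0.06700 = SEK 507,462.69
SEK 507,462.69 ÷ 8.752 = CAD 57,982.48
CAD 57,982.48 × 0.6024 = GBP 34,928.65
Profit = GBP 34,928.65 − GBP 34,000.00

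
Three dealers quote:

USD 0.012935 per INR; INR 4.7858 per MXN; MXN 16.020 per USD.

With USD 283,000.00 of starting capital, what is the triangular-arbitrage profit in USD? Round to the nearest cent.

Profitable loop is USD → INR → MXN → USD:
USD 283,000.00 ÷ 0.012935 = INR 21,878,623.89
INR 21,878,623.89 ÷ 4.7858 = MXN 4,571,570.87
MXN 4,571,570.87 ÷ 16.020 = USD 285,366.47
Profit = USD 285,366.47 − USD 283,000.00

Profit: USD 2,366.47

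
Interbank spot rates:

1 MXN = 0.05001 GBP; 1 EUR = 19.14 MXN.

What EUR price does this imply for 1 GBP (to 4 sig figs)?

GBP/EUR = 1.045

1 GBP ÷ 0.05001 = 19.996 MXN
19.996 MXN ÷ 19.14 = 1.04472 EUR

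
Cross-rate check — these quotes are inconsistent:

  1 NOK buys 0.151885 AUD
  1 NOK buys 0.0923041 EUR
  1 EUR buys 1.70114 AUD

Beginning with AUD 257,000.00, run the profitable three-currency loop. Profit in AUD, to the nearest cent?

Profit: AUD 8,692.49

Profitable loop is AUD → NOK → EUR → AUD:
AUD 257,000.00 ÷ 0.151885 = NOK 1,692,069.66
NOK 1,692,069.66 × 0.0923041 = EUR 156,184.97
EUR 156,184.97 × 1.70114 = AUD 265,692.49
Profit = AUD 265,692.49 − AUD 257,000.00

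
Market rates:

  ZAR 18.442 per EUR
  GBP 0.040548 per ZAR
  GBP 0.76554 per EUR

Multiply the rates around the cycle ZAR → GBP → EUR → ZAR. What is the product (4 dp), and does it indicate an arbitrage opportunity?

0.9768 (arbitrage exists)

Around ZAR → GBP → EUR → ZAR: 1 × 0.040548 ÷ 0.76554 × 18.442 = 0.976809
Product < 1; profitable direction is ZAR → EUR → GBP → ZAR.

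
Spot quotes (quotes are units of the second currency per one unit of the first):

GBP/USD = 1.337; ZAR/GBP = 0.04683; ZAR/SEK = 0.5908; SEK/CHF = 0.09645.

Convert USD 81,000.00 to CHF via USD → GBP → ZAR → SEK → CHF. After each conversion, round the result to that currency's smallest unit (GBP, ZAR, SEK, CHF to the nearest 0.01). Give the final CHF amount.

CHF 73,717.77

USD 81,000.00 ÷ 1.337 = GBP 60,583.40
GBP 60,583.40 ÷ 0.04683 = ZAR 1,293,687.81
ZAR 1,293,687.81 × 0.5908 = SEK 764,310.76
SEK 764,310.76 × 0.09645 = CHF 73,717.77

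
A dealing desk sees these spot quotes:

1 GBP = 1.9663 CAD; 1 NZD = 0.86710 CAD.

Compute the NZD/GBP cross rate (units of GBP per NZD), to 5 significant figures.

1 NZD × 0.86710 = 0.8671 CAD
0.8671 CAD ÷ 1.9663 = 0.440981 GBP

NZD/GBP = 0.44098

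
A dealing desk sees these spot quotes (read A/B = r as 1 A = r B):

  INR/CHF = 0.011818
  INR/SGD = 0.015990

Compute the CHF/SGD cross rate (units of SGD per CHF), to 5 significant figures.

1 CHF ÷ 0.011818 = 84.6167 INR
84.6167 INR × 0.015990 = 1.35302 SGD

CHF/SGD = 1.3530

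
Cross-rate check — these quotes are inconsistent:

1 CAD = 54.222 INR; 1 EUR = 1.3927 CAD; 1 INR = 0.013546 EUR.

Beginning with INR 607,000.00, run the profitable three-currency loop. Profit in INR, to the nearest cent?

Profit: INR 13,916.03

Profitable loop is INR → EUR → CAD → INR:
INR 607,000.00 × 0.013546 = EUR 8,222.42
EUR 8,222.42 × 1.3927 = CAD 11,451.37
CAD 11,451.37 × 54.222 = INR 620,916.03
Profit = INR 620,916.03 − INR 607,000.00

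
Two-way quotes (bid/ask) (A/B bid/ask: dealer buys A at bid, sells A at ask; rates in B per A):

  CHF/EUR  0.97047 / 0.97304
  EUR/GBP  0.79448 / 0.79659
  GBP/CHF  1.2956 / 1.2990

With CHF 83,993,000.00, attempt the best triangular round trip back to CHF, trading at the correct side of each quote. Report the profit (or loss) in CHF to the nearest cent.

Best loop CHF → EUR → GBP → CHF:
CHF 83,993,000.00 × 0.97047 (sell CHF at bid) = EUR 81,512,686.71
EUR 81,512,686.71 × 0.79448 (sell EUR at bid) = GBP 64,760,199.34
GBP 64,760,199.34 × 1.2956 (sell GBP at bid) = CHF 83,903,314.26

Net result: CHF -89,685.74 (no profitable arbitrage after spreads)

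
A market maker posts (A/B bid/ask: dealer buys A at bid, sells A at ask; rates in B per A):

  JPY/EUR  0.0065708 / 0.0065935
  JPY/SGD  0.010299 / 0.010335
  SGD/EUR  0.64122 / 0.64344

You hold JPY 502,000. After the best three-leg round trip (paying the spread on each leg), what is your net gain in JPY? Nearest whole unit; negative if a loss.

Net profit: JPY 794

Best loop JPY → SGD → EUR → JPY:
JPY 502,000 × 0.010299 (sell JPY at bid) = SGD 5,170.10
SGD 5,170.10 × 0.64122 (sell SGD at bid) = EUR 3,315.17
EUR 3,315.17 ÷ 0.0065935 (buy JPY at ask) = JPY 502,794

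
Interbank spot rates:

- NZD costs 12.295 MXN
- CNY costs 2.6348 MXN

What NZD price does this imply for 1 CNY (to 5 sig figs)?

1 CNY × 2.6348 = 2.6348 MXN
2.6348 MXN ÷ 12.295 = 0.214298 NZD

CNY/NZD = 0.21430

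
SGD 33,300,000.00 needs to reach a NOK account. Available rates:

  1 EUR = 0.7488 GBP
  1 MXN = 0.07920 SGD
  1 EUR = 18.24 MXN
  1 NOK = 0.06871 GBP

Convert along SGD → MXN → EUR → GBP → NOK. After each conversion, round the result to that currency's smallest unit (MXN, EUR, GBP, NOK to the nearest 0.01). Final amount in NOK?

SGD 33,300,000.00 ÷ 0.07920 = MXN 420,454,545.45
MXN 420,454,545.45 ÷ 18.24 = EUR 23,051,236.04
EUR 23,051,236.04 × 0.7488 = GBP 17,260,765.55
GBP 17,260,765.55 ÷ 0.06871 = NOK 251,211,840.34

NOK 251,211,840.34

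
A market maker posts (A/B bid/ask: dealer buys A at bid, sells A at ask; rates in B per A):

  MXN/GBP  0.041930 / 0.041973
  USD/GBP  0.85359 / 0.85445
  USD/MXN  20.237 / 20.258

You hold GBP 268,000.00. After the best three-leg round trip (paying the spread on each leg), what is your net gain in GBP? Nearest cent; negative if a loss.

Best loop GBP → MXN → USD → GBP:
GBP 268,000.00 ÷ 0.041973 (buy MXN at ask) = MXN 6,385,057.06
MXN 6,385,057.06 ÷ 20.258 (buy USD at ask) = USD 315,186.94
USD 315,186.94 × 0.85359 (sell USD at bid) = GBP 269,040.42

Net profit: GBP 1,040.42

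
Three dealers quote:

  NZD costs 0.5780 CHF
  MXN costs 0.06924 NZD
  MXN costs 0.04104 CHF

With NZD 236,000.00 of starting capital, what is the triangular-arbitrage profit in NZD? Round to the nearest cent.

Profitable loop is NZD → MXN → CHF → NZD:
NZD 236,000.00 ÷ 0.06924 = MXN 3,408,434.43
MXN 3,408,434.43 × 0.04104 = CHF 139,882.15
CHF 139,882.15 ÷ 0.5780 = NZD 242,010.64
Profit = NZD 242,010.64 − NZD 236,000.00

Profit: NZD 6,010.64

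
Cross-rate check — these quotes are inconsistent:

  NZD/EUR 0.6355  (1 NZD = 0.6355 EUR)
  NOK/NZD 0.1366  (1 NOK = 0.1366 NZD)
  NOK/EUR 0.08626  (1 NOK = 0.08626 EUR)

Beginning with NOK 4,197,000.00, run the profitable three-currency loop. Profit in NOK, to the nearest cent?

Profitable loop is NOK → NZD → EUR → NOK:
NOK 4,197,000.00 × 0.1366 = NZD 573,310.20
NZD 573,310.20 × 0.6355 = EUR 364,338.63
EUR 364,338.63 ÷ 0.08626 = NOK 4,223,726.32
Profit = NOK 4,223,726.32 − NOK 4,197,000.00

Profit: NOK 26,726.32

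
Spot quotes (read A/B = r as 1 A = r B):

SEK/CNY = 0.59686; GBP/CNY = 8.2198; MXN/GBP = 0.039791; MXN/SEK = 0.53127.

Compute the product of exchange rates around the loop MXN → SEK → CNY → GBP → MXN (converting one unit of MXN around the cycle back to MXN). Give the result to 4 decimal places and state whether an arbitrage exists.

Around MXN → SEK → CNY → GBP → MXN: 1 × 0.53127 × 0.59686 ÷ 8.2198 ÷ 0.039791 = 0.969486
Product < 1; profitable direction is MXN → GBP → CNY → SEK → MXN.

0.9695 (arbitrage exists)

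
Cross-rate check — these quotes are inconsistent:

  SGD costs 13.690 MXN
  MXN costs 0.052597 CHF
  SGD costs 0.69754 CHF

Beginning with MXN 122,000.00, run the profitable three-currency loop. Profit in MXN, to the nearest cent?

Profit: MXN 3,937.52

Profitable loop is MXN → CHF → SGD → MXN:
MXN 122,000.00 × 0.052597 = CHF 6,416.83
CHF 6,416.83 ÷ 0.69754 = SGD 9,199.23
SGD 9,199.23 × 13.690 = MXN 125,937.52
Profit = MXN 125,937.52 − MXN 122,000.00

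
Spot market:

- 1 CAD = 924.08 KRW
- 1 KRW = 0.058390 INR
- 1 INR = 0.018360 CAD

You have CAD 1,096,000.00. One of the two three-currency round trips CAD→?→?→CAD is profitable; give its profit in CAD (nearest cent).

Profitable loop is CAD → INR → KRW → CAD:
CAD 1,096,000.00 ÷ 0.018360 = INR 59,694,989.11
INR 59,694,989.11 ÷ 0.058390 = KRW 1,022,349,531
KRW 1,022,349,531 ÷ 924.08 = CAD 1,106,343.10
Profit = CAD 1,106,343.10 − CAD 1,096,000.00

Profit: CAD 10,343.10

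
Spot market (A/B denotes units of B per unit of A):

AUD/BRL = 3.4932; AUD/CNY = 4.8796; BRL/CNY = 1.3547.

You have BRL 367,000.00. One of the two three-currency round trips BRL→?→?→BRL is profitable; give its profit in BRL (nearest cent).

Profit: BRL 11,428.39

Profitable loop is BRL → AUD → CNY → BRL:
BRL 367,000.00 ÷ 3.4932 = AUD 105,061.26
AUD 105,061.26 × 4.8796 = CNY 512,656.93
CNY 512,656.93 ÷ 1.3547 = BRL 378,428.39
Profit = BRL 378,428.39 − BRL 367,000.00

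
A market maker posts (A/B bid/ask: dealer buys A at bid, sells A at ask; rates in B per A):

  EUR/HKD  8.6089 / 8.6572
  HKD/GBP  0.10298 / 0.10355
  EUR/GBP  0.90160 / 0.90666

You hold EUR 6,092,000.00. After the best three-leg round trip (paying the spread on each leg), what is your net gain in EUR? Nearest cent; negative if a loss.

Best loop EUR → GBP → HKD → EUR:
EUR 6,092,000.00 × 0.90160 (sell EUR at bid) = GBP 5,492,547.20
GBP 5,492,547.20 ÷ 0.10355 (buy HKD at ask) = HKD 53,042,464.51
HKD 53,042,464.51 ÷ 8.6572 (buy EUR at ask) = EUR 6,126,976.91

Net profit: EUR 34,976.91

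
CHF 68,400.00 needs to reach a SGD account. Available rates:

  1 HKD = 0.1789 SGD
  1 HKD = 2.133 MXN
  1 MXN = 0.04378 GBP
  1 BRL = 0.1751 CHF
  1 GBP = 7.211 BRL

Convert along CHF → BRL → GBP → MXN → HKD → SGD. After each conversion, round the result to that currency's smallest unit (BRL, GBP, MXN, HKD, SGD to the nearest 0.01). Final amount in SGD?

SGD 103,781.08

CHF 68,400.00 ÷ 0.1751 = BRL 390,633.92
BRL 390,633.92 ÷ 7.211 = GBP 54,171.95
GBP 54,171.95 ÷ 0.04378 = MXN 1,237,367.52
MXN 1,237,367.52 ÷ 2.133 = HKD 580,106.67
HKD 580,106.67 × 0.1789 = SGD 103,781.08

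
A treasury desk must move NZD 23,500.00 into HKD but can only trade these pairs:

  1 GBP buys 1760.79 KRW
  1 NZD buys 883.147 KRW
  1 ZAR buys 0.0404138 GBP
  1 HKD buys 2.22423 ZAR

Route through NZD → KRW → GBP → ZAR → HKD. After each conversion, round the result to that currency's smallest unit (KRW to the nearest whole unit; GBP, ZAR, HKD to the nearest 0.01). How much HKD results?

NZD 23,500.00 × 883.147 = KRW 20,753,954
KRW 20,753,954 ÷ 1760.79 = GBP 11,786.73
GBP 11,786.73 ÷ 0.0404138 = ZAR 291,651.12
ZAR 291,651.12 ÷ 2.22423 = HKD 131,124.53

HKD 131,124.53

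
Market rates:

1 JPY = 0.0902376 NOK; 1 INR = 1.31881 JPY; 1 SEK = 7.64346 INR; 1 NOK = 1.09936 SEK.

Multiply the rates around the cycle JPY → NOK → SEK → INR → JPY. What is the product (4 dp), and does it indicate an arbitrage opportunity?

Around JPY → NOK → SEK → INR → JPY: 1 × 0.0902376 × 1.09936 × 7.64346 × 1.31881 = 0.999999
Product ≈ 1 (deviation 0.000%, within rounding noise).

1.0000 (no arbitrage)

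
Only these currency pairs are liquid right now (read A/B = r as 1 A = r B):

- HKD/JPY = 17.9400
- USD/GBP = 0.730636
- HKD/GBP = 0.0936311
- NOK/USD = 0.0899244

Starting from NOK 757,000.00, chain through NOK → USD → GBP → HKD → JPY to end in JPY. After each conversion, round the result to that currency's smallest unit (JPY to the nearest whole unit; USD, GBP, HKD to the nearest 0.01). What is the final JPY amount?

JPY 9,529,647

NOK 757,000.00 × 0.0899244 = USD 68,072.77
USD 68,072.77 × 0.730636 = GBP 49,736.42
GBP 49,736.42 ÷ 0.0936311 = HKD 531,195.51
HKD 531,195.51 × 17.9400 = JPY 9,529,647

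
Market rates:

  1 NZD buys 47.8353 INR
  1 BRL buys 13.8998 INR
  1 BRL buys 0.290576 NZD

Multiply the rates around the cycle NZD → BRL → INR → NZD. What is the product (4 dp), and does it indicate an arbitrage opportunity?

1.0000 (no arbitrage)

Around NZD → BRL → INR → NZD: 1 ÷ 0.290576 × 13.8998 ÷ 47.8353 = 1.000001
Product ≈ 1 (deviation 0.000%, within rounding noise).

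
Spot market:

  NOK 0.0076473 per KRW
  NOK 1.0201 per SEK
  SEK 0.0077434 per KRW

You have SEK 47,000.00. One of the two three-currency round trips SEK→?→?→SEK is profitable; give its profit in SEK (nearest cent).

Profitable loop is SEK → NOK → KRW → SEK:
SEK 47,000.00 × 1.0201 = NOK 47,944.70
NOK 47,944.70 ÷ 0.0076473 = KRW 6,269,494
KRW 6,269,494 × 0.0077434 = SEK 48,547.20
Profit = SEK 48,547.20 − SEK 47,000.00

Profit: SEK 1,547.20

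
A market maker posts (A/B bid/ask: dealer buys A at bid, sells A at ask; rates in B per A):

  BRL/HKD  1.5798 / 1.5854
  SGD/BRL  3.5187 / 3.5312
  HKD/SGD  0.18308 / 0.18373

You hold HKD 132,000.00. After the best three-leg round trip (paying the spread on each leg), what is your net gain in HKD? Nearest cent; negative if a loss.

Net profit: HKD 2,338.10

Best loop HKD → SGD → BRL → HKD:
HKD 132,000.00 × 0.18308 (sell HKD at bid) = SGD 24,166.56
SGD 24,166.56 × 3.5187 (sell SGD at bid) = BRL 85,034.87
BRL 85,034.87 × 1.5798 (sell BRL at bid) = HKD 134,338.10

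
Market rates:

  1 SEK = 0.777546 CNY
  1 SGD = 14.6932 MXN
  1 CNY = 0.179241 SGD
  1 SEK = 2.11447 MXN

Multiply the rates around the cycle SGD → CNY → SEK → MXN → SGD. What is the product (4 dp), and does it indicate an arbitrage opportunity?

Around SGD → CNY → SEK → MXN → SGD: 1 ÷ 0.179241 ÷ 0.777546 × 2.11447 ÷ 14.6932 = 1.032575
Product > 1; profitable direction is SGD → CNY → SEK → MXN → SGD.

1.0326 (arbitrage exists)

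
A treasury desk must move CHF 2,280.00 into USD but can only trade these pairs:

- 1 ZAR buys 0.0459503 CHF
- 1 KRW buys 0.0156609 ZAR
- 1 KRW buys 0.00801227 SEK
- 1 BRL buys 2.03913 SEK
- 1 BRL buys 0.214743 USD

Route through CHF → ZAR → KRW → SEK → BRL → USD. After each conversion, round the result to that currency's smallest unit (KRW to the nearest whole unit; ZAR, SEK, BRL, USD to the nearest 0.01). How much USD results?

CHF 2,280.00 ÷ 0.0459503 = ZAR 49,618.83
ZAR 49,618.83 ÷ 0.0156609 = KRW 3,168,326
KRW 3,168,326 × 0.00801227 = SEK 25,385.48
SEK 25,385.48 ÷ 2.03913 = BRL 12,449.17
BRL 12,449.17 × 0.214743 = USD 2,673.37

USD 2,673.37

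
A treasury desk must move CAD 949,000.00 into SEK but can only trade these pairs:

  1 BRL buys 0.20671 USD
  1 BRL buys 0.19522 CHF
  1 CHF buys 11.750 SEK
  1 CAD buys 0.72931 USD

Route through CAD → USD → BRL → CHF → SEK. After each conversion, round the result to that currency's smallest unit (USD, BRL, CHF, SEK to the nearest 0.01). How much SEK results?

SEK 7,680,315.71

CAD 949,000.00 × 0.72931 = USD 692,115.19
USD 692,115.19 ÷ 0.20671 = BRL 3,348,242.42
BRL 3,348,242.42 × 0.19522 = CHF 653,643.89
CHF 653,643.89 × 11.750 = SEK 7,680,315.71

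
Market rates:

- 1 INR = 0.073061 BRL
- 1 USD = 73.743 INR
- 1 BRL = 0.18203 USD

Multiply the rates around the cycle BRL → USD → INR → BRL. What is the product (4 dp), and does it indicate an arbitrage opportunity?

0.9807 (arbitrage exists)

Around BRL → USD → INR → BRL: 1 × 0.18203 × 73.743 × 0.073061 = 0.980730
Product < 1; profitable direction is BRL → INR → USD → BRL.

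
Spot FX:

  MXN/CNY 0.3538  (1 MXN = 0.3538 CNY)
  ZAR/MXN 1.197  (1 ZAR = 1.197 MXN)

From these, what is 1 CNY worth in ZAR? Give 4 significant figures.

CNY/ZAR = 2.361

1 CNY ÷ 0.3538 = 2.82646 MXN
2.82646 MXN ÷ 1.197 = 2.36128 ZAR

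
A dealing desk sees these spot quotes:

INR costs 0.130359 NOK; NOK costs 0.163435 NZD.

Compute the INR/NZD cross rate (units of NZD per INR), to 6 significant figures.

INR/NZD = 0.0213052

1 INR × 0.130359 = 0.130359 NOK
0.130359 NOK × 0.163435 = 0.0213052 NZD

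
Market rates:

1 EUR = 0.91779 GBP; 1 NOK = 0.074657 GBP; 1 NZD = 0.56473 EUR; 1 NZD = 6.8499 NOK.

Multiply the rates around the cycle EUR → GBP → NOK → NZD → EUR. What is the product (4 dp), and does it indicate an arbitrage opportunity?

1.0135 (arbitrage exists)

Around EUR → GBP → NOK → NZD → EUR: 1 × 0.91779 ÷ 0.074657 ÷ 6.8499 × 0.56473 = 1.013513
Product > 1; profitable direction is EUR → GBP → NOK → NZD → EUR.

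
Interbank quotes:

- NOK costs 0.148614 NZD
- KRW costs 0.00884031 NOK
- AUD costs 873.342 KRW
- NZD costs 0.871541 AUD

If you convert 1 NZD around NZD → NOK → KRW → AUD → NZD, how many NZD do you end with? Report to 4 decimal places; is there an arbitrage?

1.0000 (no arbitrage)

Around NZD → NOK → KRW → AUD → NZD: 1 ÷ 0.148614 ÷ 0.00884031 ÷ 873.342 ÷ 0.871541 = 1.000001
Product ≈ 1 (deviation 0.000%, within rounding noise).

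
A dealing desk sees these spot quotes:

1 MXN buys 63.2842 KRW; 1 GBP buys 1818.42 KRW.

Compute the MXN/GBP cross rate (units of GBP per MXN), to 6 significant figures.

1 MXN × 63.2842 = 63.2842 KRW
63.2842 KRW ÷ 1818.42 = 0.0348018 GBP

MXN/GBP = 0.0348018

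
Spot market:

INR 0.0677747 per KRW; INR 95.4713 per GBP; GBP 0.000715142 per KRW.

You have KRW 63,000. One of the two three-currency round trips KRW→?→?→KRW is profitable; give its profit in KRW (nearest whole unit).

Profit: KRW 466

Profitable loop is KRW → GBP → INR → KRW:
KRW 63,000 × 0.000715142 = GBP 45.05
GBP 45.05 × 95.4713 = INR 4,301.36
INR 4,301.36 ÷ 0.0677747 = KRW 63,466
Profit = KRW 63,466 − KRW 63,000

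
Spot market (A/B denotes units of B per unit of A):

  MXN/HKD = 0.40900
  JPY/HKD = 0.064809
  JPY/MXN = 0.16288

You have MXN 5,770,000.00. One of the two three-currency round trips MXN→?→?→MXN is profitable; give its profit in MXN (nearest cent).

Profitable loop is MXN → HKD → JPY → MXN:
MXN 5,770,000.00 × 0.40900 = HKD 2,359,930.00
HKD 2,359,930.00 ÷ 0.064809 = JPY 36,413,615
JPY 36,413,615 × 0.16288 = MXN 5,931,049.68
Profit = MXN 5,931,049.68 − MXN 5,770,000.00

Profit: MXN 161,049.68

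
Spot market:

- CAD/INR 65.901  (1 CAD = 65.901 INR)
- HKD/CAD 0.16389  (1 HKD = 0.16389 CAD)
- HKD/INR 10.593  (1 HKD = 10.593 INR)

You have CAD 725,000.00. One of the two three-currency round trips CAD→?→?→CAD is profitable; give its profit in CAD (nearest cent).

Profitable loop is CAD → INR → HKD → CAD:
CAD 725,000.00 × 65.901 = INR 47,778,225.00
INR 47,778,225.00 ÷ 10.593 = HKD 4,510,358.26
HKD 4,510,358.26 × 0.16389 = CAD 739,202.61
Profit = CAD 739,202.61 − CAD 725,000.00

Profit: CAD 14,202.61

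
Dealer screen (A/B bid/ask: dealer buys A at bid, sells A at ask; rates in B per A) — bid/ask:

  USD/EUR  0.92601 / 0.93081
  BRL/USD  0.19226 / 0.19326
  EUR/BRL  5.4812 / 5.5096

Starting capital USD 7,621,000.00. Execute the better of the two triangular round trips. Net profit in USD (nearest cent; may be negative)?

Best loop USD → BRL → EUR → USD:
USD 7,621,000.00 ÷ 0.19326 (buy BRL at ask) = BRL 39,433,923.21
BRL 39,433,923.21 ÷ 5.5096 (buy EUR at ask) = EUR 7,157,311.46
EUR 7,157,311.46 ÷ 0.93081 (buy USD at ask) = USD 7,689,336.66

Net profit: USD 68,336.66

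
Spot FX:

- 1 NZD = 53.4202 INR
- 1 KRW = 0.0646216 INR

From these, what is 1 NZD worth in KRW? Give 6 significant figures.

NZD/KRW = 826.662

1 NZD × 53.4202 = 53.4202 INR
53.4202 INR ÷ 0.0646216 = 826.662 KRW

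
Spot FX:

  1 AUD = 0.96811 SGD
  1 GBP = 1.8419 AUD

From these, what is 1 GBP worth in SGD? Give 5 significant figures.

GBP/SGD = 1.7832

1 GBP × 1.8419 = 1.8419 AUD
1.8419 AUD × 0.96811 = 1.78316 SGD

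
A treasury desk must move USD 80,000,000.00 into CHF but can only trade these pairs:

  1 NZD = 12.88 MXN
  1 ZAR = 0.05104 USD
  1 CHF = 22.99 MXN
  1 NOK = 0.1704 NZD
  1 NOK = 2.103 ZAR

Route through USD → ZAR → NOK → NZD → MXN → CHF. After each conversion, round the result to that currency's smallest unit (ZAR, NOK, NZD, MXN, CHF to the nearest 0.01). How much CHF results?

USD 80,000,000.00 ÷ 0.05104 = ZAR 1,567,398,119.12
ZAR 1,567,398,119.12 ÷ 2.103 = NOK 745,315,320.55
NOK 745,315,320.55 × 0.1704 = NZD 127,001,730.62
NZD 127,001,730.62 × 12.88 = MXN 1,635,782,290.39
MXN 1,635,782,290.39 ÷ 22.99 = CHF 71,151,904.76

CHF 71,151,904.76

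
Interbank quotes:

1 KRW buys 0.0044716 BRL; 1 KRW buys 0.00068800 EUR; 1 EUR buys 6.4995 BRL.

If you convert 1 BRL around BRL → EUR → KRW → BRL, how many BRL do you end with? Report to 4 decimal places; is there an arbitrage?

1.0000 (no arbitrage)

Around BRL → EUR → KRW → BRL: 1 ÷ 6.4995 ÷ 0.00068800 × 0.0044716 = 0.999987
Product ≈ 1 (deviation 0.001%, within rounding noise).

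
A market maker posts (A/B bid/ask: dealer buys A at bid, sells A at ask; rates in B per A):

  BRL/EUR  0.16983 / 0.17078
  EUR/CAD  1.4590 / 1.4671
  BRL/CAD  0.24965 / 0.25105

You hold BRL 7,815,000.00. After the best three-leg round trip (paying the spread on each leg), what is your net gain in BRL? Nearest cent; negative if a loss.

Net result: BRL -28,113.82 (no profitable arbitrage after spreads)

Best loop BRL → CAD → EUR → BRL:
BRL 7,815,000.00 × 0.24965 (sell BRL at bid) = CAD 1,951,014.75
CAD 1,951,014.75 ÷ 1.4671 (buy EUR at ask) = EUR 1,329,844.42
EUR 1,329,844.42 ÷ 0.17078 (buy BRL at ask) = BRL 7,786,886.18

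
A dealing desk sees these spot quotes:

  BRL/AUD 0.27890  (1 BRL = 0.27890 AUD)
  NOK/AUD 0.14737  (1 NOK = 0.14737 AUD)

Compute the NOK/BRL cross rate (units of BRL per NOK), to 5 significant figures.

1 NOK × 0.14737 = 0.14737 AUD
0.14737 AUD ÷ 0.27890 = 0.528397 BRL

NOK/BRL = 0.52840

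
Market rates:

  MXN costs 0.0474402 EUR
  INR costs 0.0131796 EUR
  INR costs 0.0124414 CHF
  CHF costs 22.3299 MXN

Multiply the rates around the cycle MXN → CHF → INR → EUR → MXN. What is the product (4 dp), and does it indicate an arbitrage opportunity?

Around MXN → CHF → INR → EUR → MXN: 1 ÷ 22.3299 ÷ 0.0124414 × 0.0131796 ÷ 0.0474402 = 0.999999
Product ≈ 1 (deviation 0.000%, within rounding noise).

1.0000 (no arbitrage)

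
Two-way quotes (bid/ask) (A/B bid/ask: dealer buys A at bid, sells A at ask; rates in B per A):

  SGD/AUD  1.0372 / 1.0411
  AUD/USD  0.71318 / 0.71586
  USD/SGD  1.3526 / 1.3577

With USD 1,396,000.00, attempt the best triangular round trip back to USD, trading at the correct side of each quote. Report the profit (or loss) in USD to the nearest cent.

Net profit: USD 742.88

Best loop USD → SGD → AUD → USD:
USD 1,396,000.00 × 1.3526 (sell USD at bid) = SGD 1,888,229.60
SGD 1,888,229.60 × 1.0372 (sell SGD at bid) = AUD 1,958,471.74
AUD 1,958,471.74 × 0.71318 (sell AUD at bid) = USD 1,396,742.88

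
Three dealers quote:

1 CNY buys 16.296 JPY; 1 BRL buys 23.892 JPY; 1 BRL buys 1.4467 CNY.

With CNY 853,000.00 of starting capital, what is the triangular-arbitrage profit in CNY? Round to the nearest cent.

Profit: CNY 11,454.30

Profitable loop is CNY → BRL → JPY → CNY:
CNY 853,000.00 ÷ 1.4467 = BRL 589,617.75
BRL 589,617.75 × 23.892 = JPY 14,087,147
JPY 14,087,147 ÷ 16.296 = CNY 864,454.30
Profit = CNY 864,454.30 − CNY 853,000.00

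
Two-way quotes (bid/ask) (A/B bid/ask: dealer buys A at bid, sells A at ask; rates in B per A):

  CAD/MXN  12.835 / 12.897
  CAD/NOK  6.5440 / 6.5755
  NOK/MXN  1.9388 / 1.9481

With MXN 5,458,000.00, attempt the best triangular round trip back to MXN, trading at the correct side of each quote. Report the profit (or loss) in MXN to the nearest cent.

Net profit: MXN 10,766.44

Best loop MXN → NOK → CAD → MXN:
MXN 5,458,000.00 ÷ 1.9481 (buy NOK at ask) = NOK 2,801,704.22
NOK 2,801,704.22 ÷ 6.5755 (buy CAD at ask) = CAD 426,082.31
CAD 426,082.31 × 12.835 (sell CAD at bid) = MXN 5,468,766.44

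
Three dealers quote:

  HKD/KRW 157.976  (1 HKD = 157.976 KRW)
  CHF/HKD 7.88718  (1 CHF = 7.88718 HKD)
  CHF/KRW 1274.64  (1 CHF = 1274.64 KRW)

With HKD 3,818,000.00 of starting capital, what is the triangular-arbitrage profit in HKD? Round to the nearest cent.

Profitable loop is HKD → CHF → KRW → HKD:
HKD 3,818,000.00 ÷ 7.88718 = CHF 484,076.69
CHF 484,076.69 × 1274.64 = KRW 617,023,514
KRW 617,023,514 ÷ 157.976 = HKD 3,905,805.40
Profit = HKD 3,905,805.40 − HKD 3,818,000.00

Profit: HKD 87,805.40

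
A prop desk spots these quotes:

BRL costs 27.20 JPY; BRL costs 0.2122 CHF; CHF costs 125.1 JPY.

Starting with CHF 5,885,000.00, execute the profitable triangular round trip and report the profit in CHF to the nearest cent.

Profit: CHF 144,935.71

Profitable loop is CHF → BRL → JPY → CHF:
CHF 5,885,000.00 ÷ 0.2122 = BRL 27,733,270.50
BRL 27,733,270.50 × 27.20 = JPY 754,344,958
JPY 754,344,958 ÷ 125.1 = CHF 6,029,935.71
Profit = CHF 6,029,935.71 − CHF 5,885,000.00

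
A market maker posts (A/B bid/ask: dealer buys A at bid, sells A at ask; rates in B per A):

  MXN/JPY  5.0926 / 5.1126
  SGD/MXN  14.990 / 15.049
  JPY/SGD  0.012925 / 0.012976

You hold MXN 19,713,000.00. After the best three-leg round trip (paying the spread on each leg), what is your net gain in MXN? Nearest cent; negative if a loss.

Net profit: MXN 32,240.47

Best loop MXN → SGD → JPY → MXN:
MXN 19,713,000.00 ÷ 15.049 (buy SGD at ask) = SGD 1,309,920.92
SGD 1,309,920.92 ÷ 0.012976 (buy JPY at ask) = JPY 100,949,516
JPY 100,949,516 ÷ 5.1126 (buy MXN at ask) = MXN 19,745,240.47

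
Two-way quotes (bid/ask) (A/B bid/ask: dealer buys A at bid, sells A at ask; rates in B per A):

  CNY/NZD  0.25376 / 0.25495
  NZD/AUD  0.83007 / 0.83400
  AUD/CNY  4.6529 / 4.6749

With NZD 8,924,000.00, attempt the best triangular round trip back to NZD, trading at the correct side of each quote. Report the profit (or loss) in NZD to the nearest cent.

Net profit: NZD 53,722.33

Best loop NZD → CNY → AUD → NZD:
NZD 8,924,000.00 ÷ 0.25495 (buy CNY at ask) = CNY 35,002,941.75
CNY 35,002,941.75 ÷ 4.6749 (buy AUD at ask) = AUD 7,487,420.43
AUD 7,487,420.43 ÷ 0.83400 (buy NZD at ask) = NZD 8,977,722.33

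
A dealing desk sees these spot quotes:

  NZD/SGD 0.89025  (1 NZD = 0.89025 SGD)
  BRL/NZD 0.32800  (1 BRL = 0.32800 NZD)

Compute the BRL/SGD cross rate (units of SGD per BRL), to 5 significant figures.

1 BRL × 0.32800 = 0.328 NZD
0.328 NZD × 0.89025 = 0.292002 SGD

BRL/SGD = 0.29200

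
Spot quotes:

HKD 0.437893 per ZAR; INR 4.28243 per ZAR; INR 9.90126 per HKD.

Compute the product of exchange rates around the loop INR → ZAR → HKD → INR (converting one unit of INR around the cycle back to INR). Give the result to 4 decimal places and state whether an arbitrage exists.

1.0124 (arbitrage exists)

Around INR → ZAR → HKD → INR: 1 ÷ 4.28243 × 0.437893 × 9.90126 = 1.012437
Product > 1; profitable direction is INR → ZAR → HKD → INR.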